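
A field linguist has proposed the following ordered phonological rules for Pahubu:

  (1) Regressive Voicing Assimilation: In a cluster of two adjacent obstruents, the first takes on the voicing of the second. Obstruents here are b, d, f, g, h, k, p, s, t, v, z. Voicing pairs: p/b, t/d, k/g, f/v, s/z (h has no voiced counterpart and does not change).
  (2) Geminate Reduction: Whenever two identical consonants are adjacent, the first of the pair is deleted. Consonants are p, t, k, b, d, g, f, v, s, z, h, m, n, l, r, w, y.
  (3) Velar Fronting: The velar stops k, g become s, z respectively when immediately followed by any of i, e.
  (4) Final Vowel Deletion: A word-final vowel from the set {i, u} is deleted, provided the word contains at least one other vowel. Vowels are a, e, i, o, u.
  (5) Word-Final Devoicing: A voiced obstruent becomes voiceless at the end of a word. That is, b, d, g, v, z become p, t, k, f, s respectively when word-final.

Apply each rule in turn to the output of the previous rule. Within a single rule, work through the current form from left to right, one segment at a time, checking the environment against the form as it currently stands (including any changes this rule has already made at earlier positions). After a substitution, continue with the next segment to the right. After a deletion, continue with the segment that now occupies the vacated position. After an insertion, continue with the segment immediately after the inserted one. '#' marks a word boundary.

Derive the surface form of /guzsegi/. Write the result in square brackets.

[guses]

(1) Regressive Voicing Assimilation: [guzsegi] → [gussegi]
(2) Geminate Reduction: [gussegi] → [gusegi]
(3) Velar Fronting: [gusegi] → [gusezi]
(4) Final Vowel Deletion: [gusezi] → [gusez]
(5) Word-Final Devoicing: [gusez] → [guses]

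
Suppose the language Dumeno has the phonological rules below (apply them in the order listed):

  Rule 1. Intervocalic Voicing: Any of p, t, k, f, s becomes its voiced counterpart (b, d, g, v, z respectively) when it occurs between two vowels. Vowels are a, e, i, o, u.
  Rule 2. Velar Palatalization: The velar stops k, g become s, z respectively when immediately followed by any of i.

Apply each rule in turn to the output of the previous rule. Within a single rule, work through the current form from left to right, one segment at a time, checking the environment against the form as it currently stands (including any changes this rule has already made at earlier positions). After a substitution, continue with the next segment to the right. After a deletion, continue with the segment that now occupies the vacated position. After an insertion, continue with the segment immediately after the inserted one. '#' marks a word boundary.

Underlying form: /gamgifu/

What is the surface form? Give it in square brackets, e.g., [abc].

Rule 1 Intervocalic Voicing: [gamgifu] → [gamgivu]
Rule 2 Velar Palatalization: [gamgivu] → [gamzivu]

[gamzivu]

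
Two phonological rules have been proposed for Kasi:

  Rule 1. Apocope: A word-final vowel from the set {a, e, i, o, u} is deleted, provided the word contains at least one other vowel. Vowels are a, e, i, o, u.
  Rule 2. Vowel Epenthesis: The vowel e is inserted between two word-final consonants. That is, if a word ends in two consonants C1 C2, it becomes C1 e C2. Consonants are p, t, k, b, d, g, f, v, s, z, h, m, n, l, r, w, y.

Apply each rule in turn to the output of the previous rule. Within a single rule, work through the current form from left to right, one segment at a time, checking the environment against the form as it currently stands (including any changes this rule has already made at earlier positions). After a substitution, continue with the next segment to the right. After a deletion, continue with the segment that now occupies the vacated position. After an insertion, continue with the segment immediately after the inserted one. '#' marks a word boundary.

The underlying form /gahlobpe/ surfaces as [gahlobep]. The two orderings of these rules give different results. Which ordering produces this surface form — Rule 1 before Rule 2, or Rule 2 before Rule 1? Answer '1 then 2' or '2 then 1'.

Order 1 then 2:
  1 Apocope: [gahlobpe] → [gahlobp]
  2 Vowel Epenthesis: [gahlobp] → [gahlobep]
  result: [gahlobep]
Order 2 then 1:
  2 Vowel Epenthesis: no change — [gahlobpe]
  1 Apocope: [gahlobpe] → [gahlobp]
  result: [gahlobp]

1 then 2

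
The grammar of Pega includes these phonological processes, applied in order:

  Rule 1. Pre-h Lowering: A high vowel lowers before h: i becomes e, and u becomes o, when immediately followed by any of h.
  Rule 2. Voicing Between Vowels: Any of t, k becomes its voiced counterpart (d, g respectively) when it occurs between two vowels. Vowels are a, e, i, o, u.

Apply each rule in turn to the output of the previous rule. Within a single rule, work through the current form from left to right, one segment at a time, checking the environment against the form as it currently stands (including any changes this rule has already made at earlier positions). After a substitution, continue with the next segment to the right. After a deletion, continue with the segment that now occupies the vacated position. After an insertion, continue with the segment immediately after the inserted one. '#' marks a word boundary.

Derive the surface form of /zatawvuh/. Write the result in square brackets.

[zadawvoh]

Rule 1 Pre-h Lowering: [zatawvuh] → [zatawvoh]
Rule 2 Voicing Between Vowels: [zatawvoh] → [zadawvoh]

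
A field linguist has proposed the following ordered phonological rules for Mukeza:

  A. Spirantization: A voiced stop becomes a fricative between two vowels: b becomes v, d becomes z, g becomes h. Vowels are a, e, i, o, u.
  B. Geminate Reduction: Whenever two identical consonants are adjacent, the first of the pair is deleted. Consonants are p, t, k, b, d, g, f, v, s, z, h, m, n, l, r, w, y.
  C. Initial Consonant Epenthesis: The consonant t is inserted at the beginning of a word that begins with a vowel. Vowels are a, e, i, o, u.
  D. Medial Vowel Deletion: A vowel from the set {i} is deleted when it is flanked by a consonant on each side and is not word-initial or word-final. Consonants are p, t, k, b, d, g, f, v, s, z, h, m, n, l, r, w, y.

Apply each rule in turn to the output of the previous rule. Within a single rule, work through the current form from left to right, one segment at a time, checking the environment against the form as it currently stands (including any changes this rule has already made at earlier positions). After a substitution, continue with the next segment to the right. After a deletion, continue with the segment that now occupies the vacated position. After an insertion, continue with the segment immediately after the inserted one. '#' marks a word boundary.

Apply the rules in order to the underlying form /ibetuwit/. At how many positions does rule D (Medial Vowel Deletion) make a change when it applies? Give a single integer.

2

A Spirantization: [ibetuwit] → [ivetuwit]
B Geminate Reduction: no change — [ivetuwit]
C Initial Consonant Epenthesis: [ivetuwit] → [tivetuwit]
D Medial Vowel Deletion: [tivetuwit] → [tvetuwt]
Rule D changed 2 position(s).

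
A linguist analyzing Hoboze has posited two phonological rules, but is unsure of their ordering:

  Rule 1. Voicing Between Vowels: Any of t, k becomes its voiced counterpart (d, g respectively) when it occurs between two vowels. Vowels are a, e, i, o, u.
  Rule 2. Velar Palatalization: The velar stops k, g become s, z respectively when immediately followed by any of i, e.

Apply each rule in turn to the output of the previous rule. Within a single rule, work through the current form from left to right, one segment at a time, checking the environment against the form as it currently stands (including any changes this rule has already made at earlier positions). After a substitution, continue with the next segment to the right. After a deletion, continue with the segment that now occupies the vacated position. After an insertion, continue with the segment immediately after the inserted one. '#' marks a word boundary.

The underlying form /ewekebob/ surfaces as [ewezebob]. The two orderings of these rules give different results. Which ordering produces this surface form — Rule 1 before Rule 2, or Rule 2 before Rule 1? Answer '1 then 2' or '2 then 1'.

1 then 2

Order 1 then 2:
  1 Voicing Between Vowels: [ewekebob] → [ewegebob]
  2 Velar Palatalization: [ewegebob] → [ewezebob]
  result: [ewezebob]
Order 2 then 1:
  2 Velar Palatalization: [ewekebob] → [ewesebob]
  1 Voicing Between Vowels: no change — [ewesebob]
  result: [ewesebob]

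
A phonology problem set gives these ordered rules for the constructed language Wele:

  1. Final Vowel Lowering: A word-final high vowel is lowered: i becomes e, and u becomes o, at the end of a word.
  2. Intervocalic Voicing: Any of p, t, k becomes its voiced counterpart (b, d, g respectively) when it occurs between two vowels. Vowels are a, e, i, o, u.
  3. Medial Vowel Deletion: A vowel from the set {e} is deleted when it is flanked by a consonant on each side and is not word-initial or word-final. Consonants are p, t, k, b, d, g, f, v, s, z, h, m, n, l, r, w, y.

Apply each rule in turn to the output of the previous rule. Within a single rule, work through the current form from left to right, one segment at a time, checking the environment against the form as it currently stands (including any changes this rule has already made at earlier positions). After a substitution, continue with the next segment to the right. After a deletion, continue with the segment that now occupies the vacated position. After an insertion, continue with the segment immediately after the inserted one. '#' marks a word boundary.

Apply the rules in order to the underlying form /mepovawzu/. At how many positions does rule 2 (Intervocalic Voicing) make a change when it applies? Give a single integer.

1

1 Final Vowel Lowering: [mepovawzu] → [mepovawzo]
2 Intervocalic Voicing: [mepovawzo] → [mebovawzo]
3 Medial Vowel Deletion: [mebovawzo] → [mbovawzo]
Rule 2 changed 1 position(s).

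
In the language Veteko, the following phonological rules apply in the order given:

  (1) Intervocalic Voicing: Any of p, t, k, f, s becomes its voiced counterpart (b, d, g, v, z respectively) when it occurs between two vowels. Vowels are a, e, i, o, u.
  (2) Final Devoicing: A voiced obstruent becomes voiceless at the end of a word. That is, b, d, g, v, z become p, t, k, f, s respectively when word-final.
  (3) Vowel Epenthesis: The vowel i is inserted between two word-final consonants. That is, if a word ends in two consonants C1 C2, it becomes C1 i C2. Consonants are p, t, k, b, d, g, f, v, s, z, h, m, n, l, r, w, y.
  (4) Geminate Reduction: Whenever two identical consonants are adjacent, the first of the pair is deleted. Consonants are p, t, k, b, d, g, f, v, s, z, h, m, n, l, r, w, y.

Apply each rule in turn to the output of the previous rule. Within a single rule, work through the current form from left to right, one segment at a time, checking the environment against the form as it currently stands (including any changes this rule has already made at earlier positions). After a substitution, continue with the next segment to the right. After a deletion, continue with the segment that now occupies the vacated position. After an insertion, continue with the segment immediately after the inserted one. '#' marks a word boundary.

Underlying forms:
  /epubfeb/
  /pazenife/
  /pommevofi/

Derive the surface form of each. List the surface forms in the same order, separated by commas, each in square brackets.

/epubfeb/:
  (1) Intervocalic Voicing: [epubfeb] → [ebubfeb]
  (2) Final Devoicing: [ebubfeb] → [ebubfep]
  (3) Vowel Epenthesis: no change — [ebubfep]
  (4) Geminate Reduction: no change — [ebubfep]
/pazenife/:
  (1) Intervocalic Voicing: [pazenife] → [pazenive]
  (2) Final Devoicing: no change — [pazenive]
  (3) Vowel Epenthesis: no change — [pazenive]
  (4) Geminate Reduction: no change — [pazenive]
/pommevofi/:
  (1) Intervocalic Voicing: [pommevofi] → [pommevovi]
  (2) Final Devoicing: no change — [pommevovi]
  (3) Vowel Epenthesis: no change — [pommevovi]
  (4) Geminate Reduction: [pommevovi] → [pomevovi]

[ebubfep], [pazenive], [pomevovi]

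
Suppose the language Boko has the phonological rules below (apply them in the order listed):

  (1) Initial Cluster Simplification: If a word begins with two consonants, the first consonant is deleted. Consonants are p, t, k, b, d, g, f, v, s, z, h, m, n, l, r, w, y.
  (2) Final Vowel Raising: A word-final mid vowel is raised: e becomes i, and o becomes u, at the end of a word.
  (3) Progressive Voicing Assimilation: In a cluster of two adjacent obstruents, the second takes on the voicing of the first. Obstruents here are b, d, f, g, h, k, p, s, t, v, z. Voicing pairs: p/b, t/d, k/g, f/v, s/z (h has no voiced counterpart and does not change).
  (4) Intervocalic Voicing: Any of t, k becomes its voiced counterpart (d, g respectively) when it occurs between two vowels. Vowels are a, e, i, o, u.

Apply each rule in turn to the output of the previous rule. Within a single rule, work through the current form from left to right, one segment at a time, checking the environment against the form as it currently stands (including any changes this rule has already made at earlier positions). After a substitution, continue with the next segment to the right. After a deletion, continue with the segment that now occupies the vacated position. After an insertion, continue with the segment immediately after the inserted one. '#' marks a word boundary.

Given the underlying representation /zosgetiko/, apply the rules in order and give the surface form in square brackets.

(1) Initial Cluster Simplification: no change — [zosgetiko]
(2) Final Vowel Raising: [zosgetiko] → [zosgetiku]
(3) Progressive Voicing Assimilation: [zosgetiku] → [zosketiku]
(4) Intervocalic Voicing: [zosketiku] → [zoskedigu]

[zoskedigu]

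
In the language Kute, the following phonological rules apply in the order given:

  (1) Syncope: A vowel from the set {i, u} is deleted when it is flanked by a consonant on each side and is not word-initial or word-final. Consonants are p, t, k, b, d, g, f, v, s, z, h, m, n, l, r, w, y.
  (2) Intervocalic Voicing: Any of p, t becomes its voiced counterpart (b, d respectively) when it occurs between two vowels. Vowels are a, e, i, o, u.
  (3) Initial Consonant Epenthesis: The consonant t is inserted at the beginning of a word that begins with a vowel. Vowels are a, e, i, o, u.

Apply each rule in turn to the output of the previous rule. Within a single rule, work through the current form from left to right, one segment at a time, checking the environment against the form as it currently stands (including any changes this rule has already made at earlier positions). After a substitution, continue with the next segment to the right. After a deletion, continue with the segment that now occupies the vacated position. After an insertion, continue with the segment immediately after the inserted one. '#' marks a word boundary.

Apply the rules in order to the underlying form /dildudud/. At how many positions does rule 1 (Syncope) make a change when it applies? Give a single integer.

(1) Syncope: [dildudud] → [dlddd]
(2) Intervocalic Voicing: no change — [dlddd]
(3) Initial Consonant Epenthesis: no change — [dlddd]
Rule 1 changed 3 position(s).

3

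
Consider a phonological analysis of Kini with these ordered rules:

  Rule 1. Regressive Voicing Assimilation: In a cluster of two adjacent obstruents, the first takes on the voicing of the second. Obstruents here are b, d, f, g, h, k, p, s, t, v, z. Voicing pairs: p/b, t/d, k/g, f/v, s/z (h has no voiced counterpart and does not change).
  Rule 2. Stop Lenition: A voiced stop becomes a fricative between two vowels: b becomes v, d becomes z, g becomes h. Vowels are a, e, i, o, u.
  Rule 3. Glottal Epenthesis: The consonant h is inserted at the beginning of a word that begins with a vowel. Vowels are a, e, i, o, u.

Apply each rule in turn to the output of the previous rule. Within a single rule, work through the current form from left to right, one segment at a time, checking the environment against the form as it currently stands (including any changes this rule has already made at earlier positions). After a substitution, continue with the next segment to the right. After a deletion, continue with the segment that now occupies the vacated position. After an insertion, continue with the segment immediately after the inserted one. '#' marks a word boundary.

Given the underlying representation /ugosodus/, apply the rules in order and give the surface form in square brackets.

[huhosozus]

Rule 1 Regressive Voicing Assimilation: no change — [ugosodus]
Rule 2 Stop Lenition: [ugosodus] → [uhosozus]
Rule 3 Glottal Epenthesis: [uhosozus] → [huhosozus]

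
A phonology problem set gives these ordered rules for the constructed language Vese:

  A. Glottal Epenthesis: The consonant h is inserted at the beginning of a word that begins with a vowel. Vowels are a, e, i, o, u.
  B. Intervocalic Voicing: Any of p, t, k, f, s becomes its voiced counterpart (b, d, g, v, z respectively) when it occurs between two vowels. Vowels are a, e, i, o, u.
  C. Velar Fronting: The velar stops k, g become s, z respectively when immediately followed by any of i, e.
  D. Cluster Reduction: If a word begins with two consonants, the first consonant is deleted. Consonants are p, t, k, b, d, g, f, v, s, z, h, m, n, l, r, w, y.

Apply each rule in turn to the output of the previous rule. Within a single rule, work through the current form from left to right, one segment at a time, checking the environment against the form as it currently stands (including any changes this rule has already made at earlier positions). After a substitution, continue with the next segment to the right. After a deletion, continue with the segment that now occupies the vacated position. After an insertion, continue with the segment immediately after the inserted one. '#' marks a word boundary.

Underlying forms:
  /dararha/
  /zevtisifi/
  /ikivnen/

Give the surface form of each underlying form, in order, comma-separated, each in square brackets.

[dararha], [zevtizivi], [hizivnen]

/dararha/:
  A Glottal Epenthesis: no change — [dararha]
  B Intervocalic Voicing: no change — [dararha]
  C Velar Fronting: no change — [dararha]
  D Cluster Reduction: no change — [dararha]
/zevtisifi/:
  A Glottal Epenthesis: no change — [zevtisifi]
  B Intervocalic Voicing: [zevtisifi] → [zevtizivi]
  C Velar Fronting: no change — [zevtizivi]
  D Cluster Reduction: no change — [zevtizivi]
/ikivnen/:
  A Glottal Epenthesis: [ikivnen] → [hikivnen]
  B Intervocalic Voicing: [hikivnen] → [higivnen]
  C Velar Fronting: [higivnen] → [hizivnen]
  D Cluster Reduction: no change — [hizivnen]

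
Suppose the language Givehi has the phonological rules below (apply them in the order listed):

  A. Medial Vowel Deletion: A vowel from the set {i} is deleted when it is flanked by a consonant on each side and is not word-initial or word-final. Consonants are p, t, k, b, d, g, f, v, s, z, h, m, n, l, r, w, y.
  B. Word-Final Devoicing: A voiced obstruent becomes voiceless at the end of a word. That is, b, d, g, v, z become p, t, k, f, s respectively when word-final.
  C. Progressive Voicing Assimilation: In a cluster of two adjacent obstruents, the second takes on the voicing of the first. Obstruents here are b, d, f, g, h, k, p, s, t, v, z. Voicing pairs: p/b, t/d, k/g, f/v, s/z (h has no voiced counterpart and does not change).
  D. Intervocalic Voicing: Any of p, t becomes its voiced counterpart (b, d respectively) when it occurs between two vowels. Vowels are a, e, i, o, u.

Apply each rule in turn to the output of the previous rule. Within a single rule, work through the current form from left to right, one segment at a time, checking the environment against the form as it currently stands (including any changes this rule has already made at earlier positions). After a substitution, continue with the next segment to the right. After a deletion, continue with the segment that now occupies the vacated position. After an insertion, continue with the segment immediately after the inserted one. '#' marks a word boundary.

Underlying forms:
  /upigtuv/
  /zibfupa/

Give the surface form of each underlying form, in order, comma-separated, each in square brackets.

[upktuf], [zbvuba]

/upigtuv/:
  A Medial Vowel Deletion: [upigtuv] → [upgtuv]
  B Word-Final Devoicing: [upgtuv] → [upgtuf]
  C Progressive Voicing Assimilation: [upgtuf] → [upktuf]
  D Intervocalic Voicing: no change — [upktuf]
/zibfupa/:
  A Medial Vowel Deletion: [zibfupa] → [zbfupa]
  B Word-Final Devoicing: no change — [zbfupa]
  C Progressive Voicing Assimilation: [zbfupa] → [zbvupa]
  D Intervocalic Voicing: [zbvupa] → [zbvuba]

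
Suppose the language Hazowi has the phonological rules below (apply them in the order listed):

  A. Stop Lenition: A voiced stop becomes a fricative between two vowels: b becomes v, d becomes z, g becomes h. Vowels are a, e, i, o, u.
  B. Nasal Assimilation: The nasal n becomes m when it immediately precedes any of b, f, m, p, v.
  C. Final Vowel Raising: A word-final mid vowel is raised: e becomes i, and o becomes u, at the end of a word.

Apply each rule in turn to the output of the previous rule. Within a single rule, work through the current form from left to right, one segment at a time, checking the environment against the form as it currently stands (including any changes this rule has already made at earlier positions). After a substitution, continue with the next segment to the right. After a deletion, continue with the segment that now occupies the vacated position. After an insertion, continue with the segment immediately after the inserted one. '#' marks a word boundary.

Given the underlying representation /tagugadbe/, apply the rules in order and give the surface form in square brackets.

A Stop Lenition: [tagugadbe] → [tahuhadbe]
B Nasal Assimilation: no change — [tahuhadbe]
C Final Vowel Raising: [tahuhadbe] → [tahuhadbi]

[tahuhadbi]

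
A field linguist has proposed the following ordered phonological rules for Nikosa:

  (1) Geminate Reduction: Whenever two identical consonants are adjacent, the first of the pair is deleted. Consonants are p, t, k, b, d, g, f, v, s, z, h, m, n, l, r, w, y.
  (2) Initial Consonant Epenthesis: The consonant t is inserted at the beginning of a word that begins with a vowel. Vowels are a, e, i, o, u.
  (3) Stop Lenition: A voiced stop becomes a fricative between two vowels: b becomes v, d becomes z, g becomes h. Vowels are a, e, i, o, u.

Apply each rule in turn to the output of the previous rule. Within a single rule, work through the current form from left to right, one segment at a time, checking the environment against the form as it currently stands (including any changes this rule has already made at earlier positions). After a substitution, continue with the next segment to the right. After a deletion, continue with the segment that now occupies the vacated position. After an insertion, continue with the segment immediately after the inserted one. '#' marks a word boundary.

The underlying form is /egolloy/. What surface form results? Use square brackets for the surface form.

[teholoy]

(1) Geminate Reduction: [egolloy] → [egoloy]
(2) Initial Consonant Epenthesis: [egoloy] → [tegoloy]
(3) Stop Lenition: [tegoloy] → [teholoy]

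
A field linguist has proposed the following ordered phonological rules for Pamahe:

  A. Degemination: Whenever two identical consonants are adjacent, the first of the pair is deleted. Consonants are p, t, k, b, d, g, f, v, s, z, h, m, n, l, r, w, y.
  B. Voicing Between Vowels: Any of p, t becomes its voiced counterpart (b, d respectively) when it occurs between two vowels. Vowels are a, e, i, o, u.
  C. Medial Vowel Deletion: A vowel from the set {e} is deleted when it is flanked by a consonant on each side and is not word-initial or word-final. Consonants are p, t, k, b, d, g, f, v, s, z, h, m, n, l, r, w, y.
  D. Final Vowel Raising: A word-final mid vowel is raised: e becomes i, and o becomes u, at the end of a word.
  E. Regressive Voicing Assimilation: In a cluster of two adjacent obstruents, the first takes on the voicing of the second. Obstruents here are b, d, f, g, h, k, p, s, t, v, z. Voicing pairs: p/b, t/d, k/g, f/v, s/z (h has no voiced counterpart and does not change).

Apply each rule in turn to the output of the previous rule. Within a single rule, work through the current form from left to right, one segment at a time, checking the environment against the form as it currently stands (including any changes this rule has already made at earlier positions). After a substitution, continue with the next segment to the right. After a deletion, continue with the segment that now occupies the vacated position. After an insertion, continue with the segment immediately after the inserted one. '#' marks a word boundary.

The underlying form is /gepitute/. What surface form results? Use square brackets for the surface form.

[gbidudi]

A Degemination: no change — [gepitute]
B Voicing Between Vowels: [gepitute] → [gebidude]
C Medial Vowel Deletion: [gebidude] → [gbidude]
D Final Vowel Raising: [gbidude] → [gbidudi]
E Regressive Voicing Assimilation: no change — [gbidudi]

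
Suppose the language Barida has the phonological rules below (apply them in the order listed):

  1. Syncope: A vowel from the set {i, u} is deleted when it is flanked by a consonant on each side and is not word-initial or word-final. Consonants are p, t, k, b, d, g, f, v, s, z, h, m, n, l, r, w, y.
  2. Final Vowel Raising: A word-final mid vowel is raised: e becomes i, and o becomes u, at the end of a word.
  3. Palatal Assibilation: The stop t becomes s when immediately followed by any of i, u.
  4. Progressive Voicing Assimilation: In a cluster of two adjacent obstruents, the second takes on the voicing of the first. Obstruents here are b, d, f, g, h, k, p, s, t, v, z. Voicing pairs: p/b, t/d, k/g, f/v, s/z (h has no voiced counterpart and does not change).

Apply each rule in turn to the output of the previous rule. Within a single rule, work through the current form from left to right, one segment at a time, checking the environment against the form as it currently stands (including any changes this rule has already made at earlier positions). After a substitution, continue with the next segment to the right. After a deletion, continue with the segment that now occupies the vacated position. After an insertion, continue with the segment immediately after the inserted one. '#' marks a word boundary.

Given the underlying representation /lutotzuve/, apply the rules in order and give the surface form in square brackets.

1 Syncope: [lutotzuve] → [ltotzve]
2 Final Vowel Raising: [ltotzve] → [ltotzvi]
3 Palatal Assibilation: no change — [ltotzvi]
4 Progressive Voicing Assimilation: [ltotzvi] → [ltotsfi]

[ltotsfi]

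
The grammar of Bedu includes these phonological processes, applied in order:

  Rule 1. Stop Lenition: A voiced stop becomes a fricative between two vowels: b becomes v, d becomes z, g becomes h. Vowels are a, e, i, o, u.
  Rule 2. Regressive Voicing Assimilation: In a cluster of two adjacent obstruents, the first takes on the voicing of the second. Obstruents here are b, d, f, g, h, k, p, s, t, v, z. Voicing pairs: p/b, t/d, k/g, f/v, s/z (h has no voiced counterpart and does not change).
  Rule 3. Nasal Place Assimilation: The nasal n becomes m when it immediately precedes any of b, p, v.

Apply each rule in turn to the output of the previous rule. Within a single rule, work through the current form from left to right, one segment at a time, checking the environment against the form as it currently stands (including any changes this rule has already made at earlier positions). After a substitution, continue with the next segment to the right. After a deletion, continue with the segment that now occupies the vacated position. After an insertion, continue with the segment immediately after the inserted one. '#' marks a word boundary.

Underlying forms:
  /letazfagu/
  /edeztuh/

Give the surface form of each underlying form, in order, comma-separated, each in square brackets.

/letazfagu/:
  Rule 1 Stop Lenition: [letazfagu] → [letazfahu]
  Rule 2 Regressive Voicing Assimilation: [letazfahu] → [letasfahu]
  Rule 3 Nasal Place Assimilation: no change — [letasfahu]
/edeztuh/:
  Rule 1 Stop Lenition: [edeztuh] → [ezeztuh]
  Rule 2 Regressive Voicing Assimilation: [ezeztuh] → [ezestuh]
  Rule 3 Nasal Place Assimilation: no change — [ezestuh]

[letasfahu], [ezestuh]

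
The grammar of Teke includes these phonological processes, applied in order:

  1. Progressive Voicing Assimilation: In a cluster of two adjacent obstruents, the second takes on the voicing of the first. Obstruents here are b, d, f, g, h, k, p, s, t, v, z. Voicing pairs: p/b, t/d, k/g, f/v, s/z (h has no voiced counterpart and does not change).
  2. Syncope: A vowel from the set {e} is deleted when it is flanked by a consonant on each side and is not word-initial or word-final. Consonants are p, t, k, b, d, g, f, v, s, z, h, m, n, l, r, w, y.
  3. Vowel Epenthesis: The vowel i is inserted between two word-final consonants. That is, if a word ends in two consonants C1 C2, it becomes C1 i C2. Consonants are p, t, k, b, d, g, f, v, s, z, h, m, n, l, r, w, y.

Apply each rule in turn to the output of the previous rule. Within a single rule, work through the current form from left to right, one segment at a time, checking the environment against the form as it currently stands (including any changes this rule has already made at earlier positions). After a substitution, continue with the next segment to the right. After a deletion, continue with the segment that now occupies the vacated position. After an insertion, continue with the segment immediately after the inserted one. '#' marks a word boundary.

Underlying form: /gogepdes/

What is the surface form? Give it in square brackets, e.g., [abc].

1 Progressive Voicing Assimilation: [gogepdes] → [gogeptes]
2 Syncope: [gogeptes] → [gogpts]
3 Vowel Epenthesis: [gogpts] → [gogptis]

[gogptis]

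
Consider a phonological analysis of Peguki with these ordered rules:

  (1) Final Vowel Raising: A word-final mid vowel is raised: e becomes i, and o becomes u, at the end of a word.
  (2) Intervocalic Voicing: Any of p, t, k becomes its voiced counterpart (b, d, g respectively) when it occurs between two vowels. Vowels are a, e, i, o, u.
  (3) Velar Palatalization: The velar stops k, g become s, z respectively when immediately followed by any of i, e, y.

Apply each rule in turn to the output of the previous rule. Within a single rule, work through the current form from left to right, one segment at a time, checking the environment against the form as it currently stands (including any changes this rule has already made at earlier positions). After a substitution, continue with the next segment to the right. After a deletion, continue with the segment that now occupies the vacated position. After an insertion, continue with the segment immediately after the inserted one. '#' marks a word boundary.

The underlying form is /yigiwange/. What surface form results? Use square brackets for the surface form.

(1) Final Vowel Raising: [yigiwange] → [yigiwangi]
(2) Intervocalic Voicing: no change — [yigiwangi]
(3) Velar Palatalization: [yigiwangi] → [yiziwanzi]

[yiziwanzi]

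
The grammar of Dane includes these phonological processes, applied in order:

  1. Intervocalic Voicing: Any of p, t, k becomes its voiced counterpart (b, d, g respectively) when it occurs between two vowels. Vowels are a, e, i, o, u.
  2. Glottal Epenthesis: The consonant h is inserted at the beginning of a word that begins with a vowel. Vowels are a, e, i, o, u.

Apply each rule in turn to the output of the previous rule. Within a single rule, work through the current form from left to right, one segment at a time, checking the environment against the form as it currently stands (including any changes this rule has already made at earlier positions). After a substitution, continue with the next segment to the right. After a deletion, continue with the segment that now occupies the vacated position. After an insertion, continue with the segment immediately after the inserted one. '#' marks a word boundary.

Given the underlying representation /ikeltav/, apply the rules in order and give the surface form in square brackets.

1 Intervocalic Voicing: [ikeltav] → [igeltav]
2 Glottal Epenthesis: [igeltav] → [higeltav]

[higeltav]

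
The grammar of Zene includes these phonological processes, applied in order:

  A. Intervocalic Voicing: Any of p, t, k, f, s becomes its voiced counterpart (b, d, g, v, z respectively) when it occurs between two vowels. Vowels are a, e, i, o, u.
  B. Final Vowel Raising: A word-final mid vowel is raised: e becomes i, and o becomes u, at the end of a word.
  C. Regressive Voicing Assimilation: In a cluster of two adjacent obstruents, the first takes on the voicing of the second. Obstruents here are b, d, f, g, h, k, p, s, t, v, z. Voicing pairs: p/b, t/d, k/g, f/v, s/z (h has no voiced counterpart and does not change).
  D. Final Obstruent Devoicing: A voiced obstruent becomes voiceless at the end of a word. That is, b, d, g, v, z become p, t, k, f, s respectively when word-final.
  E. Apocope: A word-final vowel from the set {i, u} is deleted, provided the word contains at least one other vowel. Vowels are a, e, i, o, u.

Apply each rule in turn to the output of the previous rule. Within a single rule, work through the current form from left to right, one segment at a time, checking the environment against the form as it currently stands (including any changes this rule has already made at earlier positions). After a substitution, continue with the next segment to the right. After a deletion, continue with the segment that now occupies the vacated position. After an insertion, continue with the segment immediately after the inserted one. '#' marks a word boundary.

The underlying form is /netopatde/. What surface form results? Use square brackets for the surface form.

[nedobadd]

A Intervocalic Voicing: [netopatde] → [nedobatde]
B Final Vowel Raising: [nedobatde] → [nedobatdi]
C Regressive Voicing Assimilation: [nedobatdi] → [nedobaddi]
D Final Obstruent Devoicing: no change — [nedobaddi]
E Apocope: [nedobaddi] → [nedobadd]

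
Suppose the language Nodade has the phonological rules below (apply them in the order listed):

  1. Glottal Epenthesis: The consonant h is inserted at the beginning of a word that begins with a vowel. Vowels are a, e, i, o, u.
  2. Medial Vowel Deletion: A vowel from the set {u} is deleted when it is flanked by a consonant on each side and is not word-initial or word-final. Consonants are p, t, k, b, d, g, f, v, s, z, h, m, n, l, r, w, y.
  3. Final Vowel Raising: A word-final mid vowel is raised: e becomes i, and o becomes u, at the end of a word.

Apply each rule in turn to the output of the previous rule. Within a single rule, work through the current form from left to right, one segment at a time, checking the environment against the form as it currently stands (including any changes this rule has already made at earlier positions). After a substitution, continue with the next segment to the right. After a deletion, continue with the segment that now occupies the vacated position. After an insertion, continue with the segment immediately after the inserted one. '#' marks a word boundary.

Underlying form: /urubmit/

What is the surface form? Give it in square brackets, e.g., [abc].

1 Glottal Epenthesis: [urubmit] → [hurubmit]
2 Medial Vowel Deletion: [hurubmit] → [hrbmit]
3 Final Vowel Raising: no change — [hrbmit]

[hrbmit]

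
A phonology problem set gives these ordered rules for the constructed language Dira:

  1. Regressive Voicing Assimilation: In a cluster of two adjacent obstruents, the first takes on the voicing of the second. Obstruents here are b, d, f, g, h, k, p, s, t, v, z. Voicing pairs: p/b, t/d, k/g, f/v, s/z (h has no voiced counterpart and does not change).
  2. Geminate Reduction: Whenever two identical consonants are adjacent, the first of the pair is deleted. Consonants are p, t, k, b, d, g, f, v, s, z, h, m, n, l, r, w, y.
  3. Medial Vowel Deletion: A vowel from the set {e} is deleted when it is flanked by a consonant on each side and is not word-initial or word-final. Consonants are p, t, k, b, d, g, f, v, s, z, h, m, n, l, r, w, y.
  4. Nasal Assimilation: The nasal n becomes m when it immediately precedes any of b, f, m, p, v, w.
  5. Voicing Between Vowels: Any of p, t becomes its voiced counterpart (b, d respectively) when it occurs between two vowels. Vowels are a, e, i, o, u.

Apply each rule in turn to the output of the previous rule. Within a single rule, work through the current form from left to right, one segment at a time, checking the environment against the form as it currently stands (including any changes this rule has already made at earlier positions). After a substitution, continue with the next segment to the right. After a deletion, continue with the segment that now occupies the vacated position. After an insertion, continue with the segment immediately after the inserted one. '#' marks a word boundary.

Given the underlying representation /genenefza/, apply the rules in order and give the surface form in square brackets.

1 Regressive Voicing Assimilation: [genenefza] → [genenevza]
2 Geminate Reduction: no change — [genenevza]
3 Medial Vowel Deletion: [genenevza] → [gnnvza]
4 Nasal Assimilation: [gnnvza] → [gnmvza]
5 Voicing Between Vowels: no change — [gnmvza]

[gnmvza]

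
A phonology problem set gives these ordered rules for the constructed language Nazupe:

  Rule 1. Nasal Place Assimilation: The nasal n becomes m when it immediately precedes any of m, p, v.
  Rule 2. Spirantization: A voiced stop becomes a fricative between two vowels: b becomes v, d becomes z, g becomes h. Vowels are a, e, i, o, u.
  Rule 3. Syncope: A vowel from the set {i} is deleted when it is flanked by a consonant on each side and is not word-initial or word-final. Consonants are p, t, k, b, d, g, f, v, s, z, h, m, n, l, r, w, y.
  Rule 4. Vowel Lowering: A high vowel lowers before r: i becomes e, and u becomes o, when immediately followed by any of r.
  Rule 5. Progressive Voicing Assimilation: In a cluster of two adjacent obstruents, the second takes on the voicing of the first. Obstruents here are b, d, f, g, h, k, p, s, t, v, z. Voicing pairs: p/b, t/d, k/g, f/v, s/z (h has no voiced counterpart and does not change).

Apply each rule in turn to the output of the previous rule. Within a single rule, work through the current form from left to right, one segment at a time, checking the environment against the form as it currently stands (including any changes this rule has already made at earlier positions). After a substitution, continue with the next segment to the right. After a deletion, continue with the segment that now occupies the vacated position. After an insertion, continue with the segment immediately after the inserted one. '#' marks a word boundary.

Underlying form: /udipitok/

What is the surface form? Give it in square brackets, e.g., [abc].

Rule 1 Nasal Place Assimilation: no change — [udipitok]
Rule 2 Spirantization: [udipitok] → [uzipitok]
Rule 3 Syncope: [uzipitok] → [uzptok]
Rule 4 Vowel Lowering: no change — [uzptok]
Rule 5 Progressive Voicing Assimilation: [uzptok] → [uzbdok]

[uzbdok]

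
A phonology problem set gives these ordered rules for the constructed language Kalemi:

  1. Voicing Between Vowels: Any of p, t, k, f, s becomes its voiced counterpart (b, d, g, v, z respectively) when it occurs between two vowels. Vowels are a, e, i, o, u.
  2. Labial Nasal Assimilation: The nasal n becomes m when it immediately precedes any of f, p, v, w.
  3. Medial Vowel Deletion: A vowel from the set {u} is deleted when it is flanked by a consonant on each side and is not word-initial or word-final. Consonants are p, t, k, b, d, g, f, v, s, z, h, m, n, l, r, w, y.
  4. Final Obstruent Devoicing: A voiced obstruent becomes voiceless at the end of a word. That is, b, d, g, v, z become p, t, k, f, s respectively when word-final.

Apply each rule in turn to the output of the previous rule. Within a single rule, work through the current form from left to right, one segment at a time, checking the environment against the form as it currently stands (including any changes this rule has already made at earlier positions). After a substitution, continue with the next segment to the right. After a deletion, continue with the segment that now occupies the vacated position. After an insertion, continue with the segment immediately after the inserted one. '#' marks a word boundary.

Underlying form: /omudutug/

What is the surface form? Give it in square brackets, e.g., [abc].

[omddk]

1 Voicing Between Vowels: [omudutug] → [omududug]
2 Labial Nasal Assimilation: no change — [omududug]
3 Medial Vowel Deletion: [omududug] → [omddg]
4 Final Obstruent Devoicing: [omddg] → [omddk]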